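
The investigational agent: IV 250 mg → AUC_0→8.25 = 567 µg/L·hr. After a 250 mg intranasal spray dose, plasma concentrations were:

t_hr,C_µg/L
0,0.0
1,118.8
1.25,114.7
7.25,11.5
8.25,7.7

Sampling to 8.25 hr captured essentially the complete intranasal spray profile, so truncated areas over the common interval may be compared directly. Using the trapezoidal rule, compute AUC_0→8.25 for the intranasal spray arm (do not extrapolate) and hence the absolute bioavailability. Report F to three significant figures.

F = 0.841

Trapezoidal AUC_0→8.25 (intranasal spray):
  [0→1]: (0.0+118.8)/2 × 1 = 59.4
  [1→1.25]: (118.8+114.7)/2 × 0.25 = 29.1875
  [1.25→7.25]: (114.7+11.5)/2 × 6 = 378.6
  [7.25→8.25]: (11.5+7.7)/2 × 1 = 9.6
  Sum = 476.7875 µg/L·hr
F = (AUC_ev/D_ev)/(AUC_iv/D_iv) = (476.7875/250)/(567/250) = 1.90715/2.268 = 0.8409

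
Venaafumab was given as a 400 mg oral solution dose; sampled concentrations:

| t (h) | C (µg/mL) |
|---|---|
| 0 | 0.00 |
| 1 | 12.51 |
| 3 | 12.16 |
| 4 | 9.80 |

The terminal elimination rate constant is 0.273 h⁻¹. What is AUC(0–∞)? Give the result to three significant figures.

AUC = 77.8 µg/mL·h

Trapezoidal AUC_0→4:
  [0→1]: (0.00+12.51)/2 × 1 = 6.255
  [1→3]: (12.51+12.16)/2 × 2 = 24.67
  [3→4]: (12.16+9.80)/2 × 1 = 10.98
  Sum = 41.905 µg/mL·h
Extrapolated tail: C_last / k_e = 9.80 / 0.273 = 35.897
AUC_0→∞ = 41.905 + 35.897 = 77.802 µg/mL·h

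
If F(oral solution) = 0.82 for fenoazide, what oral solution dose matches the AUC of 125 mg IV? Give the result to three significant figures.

D_oral = 152 mg

For equal systemic exposure: F × D_ev = D_iv
D_ev = D_iv / F = 125 / 0.82 = 152.439 mg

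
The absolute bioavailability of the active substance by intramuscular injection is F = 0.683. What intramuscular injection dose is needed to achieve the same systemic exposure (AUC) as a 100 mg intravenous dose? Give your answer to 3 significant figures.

For equal systemic exposure: F × D_ev = D_iv
D_ev = D_iv / F = 100 / 0.683 = 146.413 mg

D_intramuscular = 146 mg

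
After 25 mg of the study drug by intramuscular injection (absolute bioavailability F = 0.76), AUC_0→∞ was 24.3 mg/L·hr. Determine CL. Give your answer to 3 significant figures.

CL = 0.782 L/hr

CL = F × Dose / AUC_0→∞
   = 0.76 × 25 / 24.3 = 0.781893 L/hr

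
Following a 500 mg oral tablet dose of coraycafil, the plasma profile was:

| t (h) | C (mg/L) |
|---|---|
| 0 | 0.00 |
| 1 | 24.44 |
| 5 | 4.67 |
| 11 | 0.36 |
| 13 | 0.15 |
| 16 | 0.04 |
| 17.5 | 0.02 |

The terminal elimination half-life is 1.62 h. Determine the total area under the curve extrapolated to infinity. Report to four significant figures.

AUC = 86.42 mg/L·h

Trapezoidal AUC_0→17.5:
  [0→1]: (0.00+24.44)/2 × 1 = 12.22
  [1→5]: (24.44+4.67)/2 × 4 = 58.22
  [5→11]: (4.67+0.36)/2 × 6 = 15.09
  [11→13]: (0.36+0.15)/2 × 2 = 0.51
  [13→16]: (0.15+0.04)/2 × 3 = 0.285
  [16→17.5]: (0.04+0.02)/2 × 1.5 = 0.045
  Sum = 86.37 mg/L·h
k_e = ln2 / t½ = 0.693147 / 1.62 = 0.4279 h^-1
Extrapolated tail: C_last / k_e = 0.02 / 0.4279 = 0.047
AUC_0→∞ = 86.37 + 0.047 = 86.417 mg/L·h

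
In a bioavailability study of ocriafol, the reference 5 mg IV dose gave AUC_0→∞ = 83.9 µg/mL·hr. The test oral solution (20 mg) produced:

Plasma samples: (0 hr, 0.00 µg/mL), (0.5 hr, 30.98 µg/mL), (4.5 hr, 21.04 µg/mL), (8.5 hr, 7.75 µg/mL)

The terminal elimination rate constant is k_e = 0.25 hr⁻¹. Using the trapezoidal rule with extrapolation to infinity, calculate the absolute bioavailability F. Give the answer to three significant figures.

Trapezoidal AUC_0→8.5 (oral solution):
  [0→0.5]: (0.00+30.98)/2 × 0.5 = 7.745
  [0.5→4.5]: (30.98+21.04)/2 × 4 = 104.04
  [4.5→8.5]: (21.04+7.75)/2 × 4 = 57.58
  Sum = 169.365 µg/mL·hr
Tail: C_last/k_e = 7.75/0.25 = 31.000
AUC_0→∞ (oral solution) = 169.365 + 31.000 = 200.365 µg/mL·hr
F = (AUC_ev/D_ev)/(AUC_iv/D_iv) = (200.365/20)/(83.9/5) = 10.01825/16.78 = 0.5970

F = 0.597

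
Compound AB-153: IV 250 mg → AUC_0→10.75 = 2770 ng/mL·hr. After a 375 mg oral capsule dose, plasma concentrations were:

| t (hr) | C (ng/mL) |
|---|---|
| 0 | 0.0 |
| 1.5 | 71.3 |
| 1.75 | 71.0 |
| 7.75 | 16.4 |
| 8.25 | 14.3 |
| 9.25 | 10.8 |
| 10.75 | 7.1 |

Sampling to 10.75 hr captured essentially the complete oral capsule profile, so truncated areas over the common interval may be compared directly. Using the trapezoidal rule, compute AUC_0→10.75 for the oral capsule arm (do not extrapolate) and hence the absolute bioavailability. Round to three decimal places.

F = 0.088

Trapezoidal AUC_0→10.75 (oral capsule):
  [0→1.5]: (0.0+71.3)/2 × 1.5 = 53.475
  [1.5→1.75]: (71.3+71.0)/2 × 0.25 = 17.7875
  [1.75→7.75]: (71.0+16.4)/2 × 6 = 262.2
  [7.75→8.25]: (16.4+14.3)/2 × 0.5 = 7.675
  [8.25→9.25]: (14.3+10.8)/2 × 1 = 12.55
  [9.25→10.75]: (10.8+7.1)/2 × 1.5 = 13.425
  Sum = 367.1125 ng/mL·hr
F = (AUC_ev/D_ev)/(AUC_iv/D_iv) = (367.1125/375)/(2770/250) = 0.978967/11.08 = 0.0884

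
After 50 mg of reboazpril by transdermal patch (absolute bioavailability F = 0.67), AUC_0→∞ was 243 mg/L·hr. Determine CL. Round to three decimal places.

CL = F × Dose / AUC_0→∞
   = 0.67 × 50 / 243 = 0.13786 L/hr

CL = 0.138 L/hr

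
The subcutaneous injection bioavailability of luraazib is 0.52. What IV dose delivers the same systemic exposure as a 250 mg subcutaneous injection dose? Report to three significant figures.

Systemic exposure from an extravascular dose = F × D_ev, so the equivalent IV dose is F × D_ev.
D_iv = F × D_ev = 0.52 × 250 = 130 mg

D_iv = 130 mg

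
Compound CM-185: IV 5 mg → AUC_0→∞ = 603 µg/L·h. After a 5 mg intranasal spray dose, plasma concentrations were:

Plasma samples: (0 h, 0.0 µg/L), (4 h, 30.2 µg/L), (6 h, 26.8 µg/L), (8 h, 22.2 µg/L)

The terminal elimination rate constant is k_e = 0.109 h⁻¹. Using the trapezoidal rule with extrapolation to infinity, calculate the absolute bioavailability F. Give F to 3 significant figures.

F = 0.614

Trapezoidal AUC_0→8 (intranasal spray):
  [0→4]: (0.0+30.2)/2 × 4 = 60.4
  [4→6]: (30.2+26.8)/2 × 2 = 57.0
  [6→8]: (26.8+22.2)/2 × 2 = 49.0
  Sum = 166.4 µg/L·h
Tail: C_last/k_e = 22.2/0.109 = 203.670
AUC_0→∞ (intranasal spray) = 166.4 + 203.670 = 370.07 µg/L·h
F = (AUC_ev/D_ev)/(AUC_iv/D_iv) = (370.07/5)/(603/5) = 74.014/120.6 = 0.6137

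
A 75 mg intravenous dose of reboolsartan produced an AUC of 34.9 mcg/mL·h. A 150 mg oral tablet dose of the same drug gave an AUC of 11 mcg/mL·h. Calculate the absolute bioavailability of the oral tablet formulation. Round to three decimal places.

F = (AUC_ev / D_ev) / (AUC_iv / D_iv)
  = (11/150) / (34.9/75)
  = 0.0733333 / 0.465333 = 0.1576

F = 0.158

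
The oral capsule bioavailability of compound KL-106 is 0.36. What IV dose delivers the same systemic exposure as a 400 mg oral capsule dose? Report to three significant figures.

D_iv = 144 mg

Systemic exposure from an extravascular dose = F × D_ev, so the equivalent IV dose is F × D_ev.
D_iv = F × D_ev = 0.36 × 400 = 144 mg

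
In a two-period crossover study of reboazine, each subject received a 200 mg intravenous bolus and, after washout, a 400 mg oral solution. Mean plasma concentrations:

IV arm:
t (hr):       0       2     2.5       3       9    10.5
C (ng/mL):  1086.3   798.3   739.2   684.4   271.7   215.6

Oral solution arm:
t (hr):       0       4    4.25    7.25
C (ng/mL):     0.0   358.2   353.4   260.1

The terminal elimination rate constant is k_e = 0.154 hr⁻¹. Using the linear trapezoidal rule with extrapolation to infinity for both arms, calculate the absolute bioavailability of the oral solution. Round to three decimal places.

F = 0.235

Trapezoidal AUC_0→10.5 (IV):
  [0→2]: (1086.3+798.3)/2 × 2 = 1884.6
  [2→2.5]: (798.3+739.2)/2 × 0.5 = 384.375
  [2.5→3]: (739.2+684.4)/2 × 0.5 = 355.9
  [3→9]: (684.4+271.7)/2 × 6 = 2868.3
  [9→10.5]: (271.7+215.6)/2 × 1.5 = 365.475
  Sum = 5858.65 ng/mL·hr
IV tail: 215.6/0.154 = 1400.000; AUC_iv,0→∞ = 5858.65 + 1400.000 = 7258.65 ng/mL·hr
Trapezoidal AUC_0→7.25 (oral solution):
  [0→4]: (0.0+358.2)/2 × 4 = 716.4
  [4→4.25]: (358.2+353.4)/2 × 0.25 = 88.95
  [4.25→7.25]: (353.4+260.1)/2 × 3 = 920.25
  Sum = 1725.6 ng/mL·hr
oral solution tail: 260.1/0.154 = 1688.961; AUC_ev,0→∞ = 1725.6 + 1688.961 = 3414.561 ng/mL·hr
F = (AUC_ev/D_ev)/(AUC_iv/D_iv) = (3414.561/400)/(7258.65/200) = 8.5364025/36.29325 = 0.2352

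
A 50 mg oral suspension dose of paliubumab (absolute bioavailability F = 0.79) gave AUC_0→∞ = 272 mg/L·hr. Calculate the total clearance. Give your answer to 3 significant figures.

CL = F × Dose / AUC_0→∞
   = 0.79 × 50 / 272 = 0.145221 L/hr

CL = 0.145 L/hr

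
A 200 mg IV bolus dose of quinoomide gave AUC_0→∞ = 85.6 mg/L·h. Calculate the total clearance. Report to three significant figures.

CL = Dose_iv / AUC_0→∞
   = 200 / 85.6 = 2.33645 L/h

CL = 2.34 L/h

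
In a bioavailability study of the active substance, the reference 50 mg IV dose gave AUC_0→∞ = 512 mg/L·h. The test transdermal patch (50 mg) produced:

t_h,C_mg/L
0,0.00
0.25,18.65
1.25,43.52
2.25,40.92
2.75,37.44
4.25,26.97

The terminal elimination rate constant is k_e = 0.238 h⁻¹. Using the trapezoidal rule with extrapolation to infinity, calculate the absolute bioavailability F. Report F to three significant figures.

F = 0.502

Trapezoidal AUC_0→4.25 (transdermal patch):
  [0→0.25]: (0.00+18.65)/2 × 0.25 = 2.33125
  [0.25→1.25]: (18.65+43.52)/2 × 1 = 31.085
  [1.25→2.25]: (43.52+40.92)/2 × 1 = 42.22
  [2.25→2.75]: (40.92+37.44)/2 × 0.5 = 19.59
  [2.75→4.25]: (37.44+26.97)/2 × 1.5 = 48.3075
  Sum = 143.53375 mg/L·h
Tail: C_last/k_e = 26.97/0.238 = 113.319
AUC_0→∞ (transdermal patch) = 143.53375 + 113.319 = 256.85275 mg/L·h
F = (AUC_ev/D_ev)/(AUC_iv/D_iv) = (256.85275/50)/(512/50) = 5.137055/10.24 = 0.5017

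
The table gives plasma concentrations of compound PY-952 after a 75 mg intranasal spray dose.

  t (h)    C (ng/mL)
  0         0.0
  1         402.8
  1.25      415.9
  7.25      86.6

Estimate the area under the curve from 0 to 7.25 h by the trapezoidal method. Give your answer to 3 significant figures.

Trapezoidal AUC_0→7.25:
  [0→1]: (0.0+402.8)/2 × 1 = 201.4
  [1→1.25]: (402.8+415.9)/2 × 0.25 = 102.3375
  [1.25→7.25]: (415.9+86.6)/2 × 6 = 1507.5
  Sum = 1811.2375 ng/mL·h

AUC = 1810 ng/mL·h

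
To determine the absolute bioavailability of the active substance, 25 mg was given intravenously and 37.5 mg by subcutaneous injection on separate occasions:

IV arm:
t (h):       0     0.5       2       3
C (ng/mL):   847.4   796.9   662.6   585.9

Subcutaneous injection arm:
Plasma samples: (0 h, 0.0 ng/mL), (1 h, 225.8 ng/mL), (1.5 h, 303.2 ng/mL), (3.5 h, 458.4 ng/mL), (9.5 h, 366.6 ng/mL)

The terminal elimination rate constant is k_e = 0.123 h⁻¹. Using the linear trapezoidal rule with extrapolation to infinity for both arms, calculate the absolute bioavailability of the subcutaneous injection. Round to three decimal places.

Trapezoidal AUC_0→3 (IV):
  [0→0.5]: (847.4+796.9)/2 × 0.5 = 411.075
  [0.5→2]: (796.9+662.6)/2 × 1.5 = 1094.625
  [2→3]: (662.6+585.9)/2 × 1 = 624.25
  Sum = 2129.95 ng/mL·h
IV tail: 585.9/0.123 = 4763.415; AUC_iv,0→∞ = 2129.95 + 4763.415 = 6893.365 ng/mL·h
Trapezoidal AUC_0→9.5 (subcutaneous injection):
  [0→1]: (0.0+225.8)/2 × 1 = 112.9
  [1→1.5]: (225.8+303.2)/2 × 0.5 = 132.25
  [1.5→3.5]: (303.2+458.4)/2 × 2 = 761.6
  [3.5→9.5]: (458.4+366.6)/2 × 6 = 2475.0
  Sum = 3481.75 ng/mL·h
subcutaneous injection tail: 366.6/0.123 = 2980.488; AUC_ev,0→∞ = 3481.75 + 2980.488 = 6462.238 ng/mL·h
F = (AUC_ev/D_ev)/(AUC_iv/D_iv) = (6462.238/37.5)/(6893.365/25) = 172.326/275.7346 = 0.6250

F = 0.625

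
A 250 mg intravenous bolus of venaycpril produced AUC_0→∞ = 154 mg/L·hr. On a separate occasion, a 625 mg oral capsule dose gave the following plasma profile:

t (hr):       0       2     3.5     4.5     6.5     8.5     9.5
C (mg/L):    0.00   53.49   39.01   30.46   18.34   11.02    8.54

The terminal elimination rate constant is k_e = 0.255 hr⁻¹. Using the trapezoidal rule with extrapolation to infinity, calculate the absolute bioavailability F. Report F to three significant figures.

F = 0.725

Trapezoidal AUC_0→9.5 (oral capsule):
  [0→2]: (0.00+53.49)/2 × 2 = 53.49
  [2→3.5]: (53.49+39.01)/2 × 1.5 = 69.375
  [3.5→4.5]: (39.01+30.46)/2 × 1 = 34.735
  [4.5→6.5]: (30.46+18.34)/2 × 2 = 48.8
  [6.5→8.5]: (18.34+11.02)/2 × 2 = 29.36
  [8.5→9.5]: (11.02+8.54)/2 × 1 = 9.78
  Sum = 245.54 mg/L·hr
Tail: C_last/k_e = 8.54/0.255 = 33.490
AUC_0→∞ (oral capsule) = 245.54 + 33.490 = 279.03 mg/L·hr
F = (AUC_ev/D_ev)/(AUC_iv/D_iv) = (279.03/625)/(154/250) = 0.446448/0.616 = 0.7248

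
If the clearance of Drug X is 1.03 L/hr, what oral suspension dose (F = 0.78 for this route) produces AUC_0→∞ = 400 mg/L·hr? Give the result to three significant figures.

Dose = CL × AUC_0→∞ / F
     = 1.03 × 400 / 0.78 = 528.205 mg

Dose = 528 mg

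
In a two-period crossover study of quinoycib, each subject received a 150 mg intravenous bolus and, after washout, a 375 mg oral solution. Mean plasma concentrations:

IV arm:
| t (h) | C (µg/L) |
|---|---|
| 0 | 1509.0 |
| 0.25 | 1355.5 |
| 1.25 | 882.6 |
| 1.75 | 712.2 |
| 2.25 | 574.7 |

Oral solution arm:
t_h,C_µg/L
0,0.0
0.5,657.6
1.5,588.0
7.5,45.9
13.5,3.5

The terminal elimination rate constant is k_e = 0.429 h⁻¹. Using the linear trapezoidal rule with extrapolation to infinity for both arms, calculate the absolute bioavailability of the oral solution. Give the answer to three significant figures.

Trapezoidal AUC_0→2.25 (IV):
  [0→0.25]: (1509.0+1355.5)/2 × 0.25 = 358.0625
  [0.25→1.25]: (1355.5+882.6)/2 × 1 = 1119.05
  [1.25→1.75]: (882.6+712.2)/2 × 0.5 = 398.7
  [1.75→2.25]: (712.2+574.7)/2 × 0.5 = 321.725
  Sum = 2197.5375 µg/L·h
IV tail: 574.7/0.429 = 1339.627; AUC_iv,0→∞ = 2197.5375 + 1339.627 = 3537.1645 µg/L·h
Trapezoidal AUC_0→13.5 (oral solution):
  [0→0.5]: (0.0+657.6)/2 × 0.5 = 164.4
  [0.5→1.5]: (657.6+588.0)/2 × 1 = 622.8
  [1.5→7.5]: (588.0+45.9)/2 × 6 = 1901.7
  [7.5→13.5]: (45.9+3.5)/2 × 6 = 148.2
  Sum = 2837.1 µg/L·h
oral solution tail: 3.5/0.429 = 8.159; AUC_ev,0→∞ = 2837.1 + 8.159 = 2845.259 µg/L·h
F = (AUC_ev/D_ev)/(AUC_iv/D_iv) = (2845.259/375)/(3537.1645/150) = 7.58736/23.5811 = 0.3218

F = 0.322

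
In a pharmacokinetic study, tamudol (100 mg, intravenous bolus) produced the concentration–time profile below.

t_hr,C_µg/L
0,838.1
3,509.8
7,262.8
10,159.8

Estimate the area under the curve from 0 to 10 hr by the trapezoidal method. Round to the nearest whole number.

Trapezoidal AUC_0→10:
  [0→3]: (838.1+509.8)/2 × 3 = 2021.85
  [3→7]: (509.8+262.8)/2 × 4 = 1545.2
  [7→10]: (262.8+159.8)/2 × 3 = 633.9
  Sum = 4200.95 µg/L·hr

AUC = 4201 µg/L·hr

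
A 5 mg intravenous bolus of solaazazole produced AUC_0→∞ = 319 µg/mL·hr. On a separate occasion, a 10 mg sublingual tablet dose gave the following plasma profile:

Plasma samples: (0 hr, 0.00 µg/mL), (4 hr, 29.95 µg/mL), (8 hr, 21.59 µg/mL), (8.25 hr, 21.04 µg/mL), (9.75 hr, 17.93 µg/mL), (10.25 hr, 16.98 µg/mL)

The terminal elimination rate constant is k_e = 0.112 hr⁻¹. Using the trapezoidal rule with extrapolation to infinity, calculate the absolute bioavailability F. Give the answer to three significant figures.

F = 0.561

Trapezoidal AUC_0→10.25 (sublingual tablet):
  [0→4]: (0.00+29.95)/2 × 4 = 59.9
  [4→8]: (29.95+21.59)/2 × 4 = 103.08
  [8→8.25]: (21.59+21.04)/2 × 0.25 = 5.32875
  [8.25→9.75]: (21.04+17.93)/2 × 1.5 = 29.2275
  [9.75→10.25]: (17.93+16.98)/2 × 0.5 = 8.7275
  Sum = 206.26375 µg/mL·hr
Tail: C_last/k_e = 16.98/0.112 = 151.607
AUC_0→∞ (sublingual tablet) = 206.26375 + 151.607 = 357.87075 µg/mL·hr
F = (AUC_ev/D_ev)/(AUC_iv/D_iv) = (357.87075/10)/(319/5) = 35.787075/63.8 = 0.5609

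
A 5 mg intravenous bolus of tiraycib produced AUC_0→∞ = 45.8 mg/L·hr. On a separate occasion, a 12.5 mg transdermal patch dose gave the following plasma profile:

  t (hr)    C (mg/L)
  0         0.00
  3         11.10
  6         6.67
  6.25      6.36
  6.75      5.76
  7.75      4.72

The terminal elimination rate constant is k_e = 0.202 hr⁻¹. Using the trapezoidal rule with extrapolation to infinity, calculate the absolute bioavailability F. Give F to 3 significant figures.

Trapezoidal AUC_0→7.75 (transdermal patch):
  [0→3]: (0.00+11.10)/2 × 3 = 16.65
  [3→6]: (11.10+6.67)/2 × 3 = 26.655
  [6→6.25]: (6.67+6.36)/2 × 0.25 = 1.62875
  [6.25→6.75]: (6.36+5.76)/2 × 0.5 = 3.03
  [6.75→7.75]: (5.76+4.72)/2 × 1 = 5.24
  Sum = 53.20375 mg/L·hr
Tail: C_last/k_e = 4.72/0.202 = 23.366
AUC_0→∞ (transdermal patch) = 53.20375 + 23.366 = 76.56975 mg/L·hr
F = (AUC_ev/D_ev)/(AUC_iv/D_iv) = (76.56975/12.5)/(45.8/5) = 6.12558/9.16 = 0.6687

F = 0.669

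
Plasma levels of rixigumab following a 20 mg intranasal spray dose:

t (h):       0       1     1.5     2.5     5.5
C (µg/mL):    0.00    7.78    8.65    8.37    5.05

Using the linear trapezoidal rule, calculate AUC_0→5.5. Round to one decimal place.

AUC = 36.6 µg/mL·h

Trapezoidal AUC_0→5.5:
  [0→1]: (0.00+7.78)/2 × 1 = 3.89
  [1→1.5]: (7.78+8.65)/2 × 0.5 = 4.1075
  [1.5→2.5]: (8.65+8.37)/2 × 1 = 8.51
  [2.5→5.5]: (8.37+5.05)/2 × 3 = 20.13
  Sum = 36.6375 µg/mL·h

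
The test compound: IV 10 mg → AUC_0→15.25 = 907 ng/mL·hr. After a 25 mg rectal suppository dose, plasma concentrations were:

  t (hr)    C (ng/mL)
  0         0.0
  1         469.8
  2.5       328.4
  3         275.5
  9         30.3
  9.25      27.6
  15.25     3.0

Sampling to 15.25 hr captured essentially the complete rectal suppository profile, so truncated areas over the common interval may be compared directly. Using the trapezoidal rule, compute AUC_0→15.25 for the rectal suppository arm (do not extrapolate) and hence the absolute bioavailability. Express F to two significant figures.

F = 0.88

Trapezoidal AUC_0→15.25 (rectal suppository):
  [0→1]: (0.0+469.8)/2 × 1 = 234.9
  [1→2.5]: (469.8+328.4)/2 × 1.5 = 598.65
  [2.5→3]: (328.4+275.5)/2 × 0.5 = 150.975
  [3→9]: (275.5+30.3)/2 × 6 = 917.4
  [9→9.25]: (30.3+27.6)/2 × 0.25 = 7.2375
  [9.25→15.25]: (27.6+3.0)/2 × 6 = 91.8
  Sum = 2000.9625 ng/mL·hr
F = (AUC_ev/D_ev)/(AUC_iv/D_iv) = (2000.9625/25)/(907/10) = 80.0385/90.7 = 0.8825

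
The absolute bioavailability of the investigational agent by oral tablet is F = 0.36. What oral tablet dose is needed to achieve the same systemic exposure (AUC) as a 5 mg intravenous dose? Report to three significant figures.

For equal systemic exposure: F × D_ev = D_iv
D_ev = D_iv / F = 5 / 0.36 = 13.8889 mg

D_oral = 13.9 mg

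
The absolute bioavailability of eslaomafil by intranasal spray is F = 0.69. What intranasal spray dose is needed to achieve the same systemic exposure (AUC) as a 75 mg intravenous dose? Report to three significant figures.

For equal systemic exposure: F × D_ev = D_iv
D_ev = D_iv / F = 75 / 0.69 = 108.696 mg

D_intranasal = 109 mg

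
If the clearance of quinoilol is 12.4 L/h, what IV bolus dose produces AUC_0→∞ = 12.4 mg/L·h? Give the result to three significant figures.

Dose = 154 mg

Dose_iv = CL × AUC_0→∞
     = 12.4 × 12.4 = 153.76 mg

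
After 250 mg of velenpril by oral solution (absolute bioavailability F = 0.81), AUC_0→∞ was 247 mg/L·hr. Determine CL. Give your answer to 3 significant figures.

CL = F × Dose / AUC_0→∞
   = 0.81 × 250 / 247 = 0.819838 L/hr

CL = 0.820 L/hr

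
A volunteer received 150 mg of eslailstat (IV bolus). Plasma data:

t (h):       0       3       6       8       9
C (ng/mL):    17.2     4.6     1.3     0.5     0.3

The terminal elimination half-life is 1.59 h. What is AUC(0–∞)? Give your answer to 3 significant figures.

AUC = 44.4 ng/mL·h

Trapezoidal AUC_0→9:
  [0→3]: (17.2+4.6)/2 × 3 = 32.7
  [3→6]: (4.6+1.3)/2 × 3 = 8.85
  [6→8]: (1.3+0.5)/2 × 2 = 1.8
  [8→9]: (0.5+0.3)/2 × 1 = 0.4
  Sum = 43.75 ng/mL·h
k_e = ln2 / t½ = 0.693147 / 1.59 = 0.4359 h^-1
Extrapolated tail: C_last / k_e = 0.3 / 0.4359 = 0.688
AUC_0→∞ = 43.75 + 0.688 = 44.438 ng/mL·h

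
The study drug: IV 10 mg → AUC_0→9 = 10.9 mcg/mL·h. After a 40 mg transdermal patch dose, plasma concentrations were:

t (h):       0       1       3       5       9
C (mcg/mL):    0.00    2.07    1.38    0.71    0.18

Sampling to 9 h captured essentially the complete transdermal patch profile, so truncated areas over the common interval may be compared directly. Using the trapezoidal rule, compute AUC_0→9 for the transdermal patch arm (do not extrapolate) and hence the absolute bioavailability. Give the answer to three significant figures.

F = 0.192

Trapezoidal AUC_0→9 (transdermal patch):
  [0→1]: (0.00+2.07)/2 × 1 = 1.035
  [1→3]: (2.07+1.38)/2 × 2 = 3.45
  [3→5]: (1.38+0.71)/2 × 2 = 2.09
  [5→9]: (0.71+0.18)/2 × 4 = 1.78
  Sum = 8.355 mcg/mL·h
F = (AUC_ev/D_ev)/(AUC_iv/D_iv) = (8.355/40)/(10.9/10) = 0.208875/1.09 = 0.1916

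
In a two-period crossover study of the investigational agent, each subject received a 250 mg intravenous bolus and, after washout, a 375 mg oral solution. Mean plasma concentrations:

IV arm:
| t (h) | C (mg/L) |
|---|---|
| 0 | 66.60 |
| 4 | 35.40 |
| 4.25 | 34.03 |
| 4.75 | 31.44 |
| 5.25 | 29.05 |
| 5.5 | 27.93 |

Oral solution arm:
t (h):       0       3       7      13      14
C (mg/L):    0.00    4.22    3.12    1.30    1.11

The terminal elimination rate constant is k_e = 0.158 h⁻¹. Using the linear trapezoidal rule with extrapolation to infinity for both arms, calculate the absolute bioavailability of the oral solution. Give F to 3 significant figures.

F = 0.0662

Trapezoidal AUC_0→5.5 (IV):
  [0→4]: (66.60+35.40)/2 × 4 = 204.0
  [4→4.25]: (35.40+34.03)/2 × 0.25 = 8.67875
  [4.25→4.75]: (34.03+31.44)/2 × 0.5 = 16.3675
  [4.75→5.25]: (31.44+29.05)/2 × 0.5 = 15.1225
  [5.25→5.5]: (29.05+27.93)/2 × 0.25 = 7.1225
  Sum = 251.29125 mg/L·h
IV tail: 27.93/0.158 = 176.772; AUC_iv,0→∞ = 251.29125 + 176.772 = 428.06325 mg/L·h
Trapezoidal AUC_0→14 (oral solution):
  [0→3]: (0.00+4.22)/2 × 3 = 6.33
  [3→7]: (4.22+3.12)/2 × 4 = 14.68
  [7→13]: (3.12+1.30)/2 × 6 = 13.26
  [13→14]: (1.30+1.11)/2 × 1 = 1.205
  Sum = 35.475 mg/L·h
oral solution tail: 1.11/0.158 = 7.025; AUC_ev,0→∞ = 35.475 + 7.025 = 42.5 mg/L·h
F = (AUC_ev/D_ev)/(AUC_iv/D_iv) = (42.5/375)/(428.06325/250) = 0.113333/1.712253 = 0.0662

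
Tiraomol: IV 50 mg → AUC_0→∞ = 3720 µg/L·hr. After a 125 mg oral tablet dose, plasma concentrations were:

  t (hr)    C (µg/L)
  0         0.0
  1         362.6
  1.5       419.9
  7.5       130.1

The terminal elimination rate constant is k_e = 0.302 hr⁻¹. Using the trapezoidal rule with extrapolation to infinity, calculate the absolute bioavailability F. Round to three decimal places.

Trapezoidal AUC_0→7.5 (oral tablet):
  [0→1]: (0.0+362.6)/2 × 1 = 181.3
  [1→1.5]: (362.6+419.9)/2 × 0.5 = 195.625
  [1.5→7.5]: (419.9+130.1)/2 × 6 = 1650.0
  Sum = 2026.925 µg/L·hr
Tail: C_last/k_e = 130.1/0.302 = 430.795
AUC_0→∞ (oral tablet) = 2026.925 + 430.795 = 2457.72 µg/L·hr
F = (AUC_ev/D_ev)/(AUC_iv/D_iv) = (2457.72/125)/(3720/50) = 19.66176/74.4 = 0.2643

F = 0.264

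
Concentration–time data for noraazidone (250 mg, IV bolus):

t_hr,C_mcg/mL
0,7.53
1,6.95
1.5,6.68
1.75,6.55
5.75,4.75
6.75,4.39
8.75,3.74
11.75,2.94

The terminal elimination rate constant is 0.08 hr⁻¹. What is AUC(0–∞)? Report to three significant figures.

AUC = 94.4 mcg/mL·hr

Trapezoidal AUC_0→11.75:
  [0→1]: (7.53+6.95)/2 × 1 = 7.24
  [1→1.5]: (6.95+6.68)/2 × 0.5 = 3.4075
  [1.5→1.75]: (6.68+6.55)/2 × 0.25 = 1.65375
  [1.75→5.75]: (6.55+4.75)/2 × 4 = 22.6
  [5.75→6.75]: (4.75+4.39)/2 × 1 = 4.57
  [6.75→8.75]: (4.39+3.74)/2 × 2 = 8.13
  [8.75→11.75]: (3.74+2.94)/2 × 3 = 10.02
  Sum = 57.62125 mcg/mL·hr
Extrapolated tail: C_last / k_e = 2.94 / 0.08 = 36.750
AUC_0→∞ = 57.62125 + 36.750 = 94.37125 mcg/mL·hr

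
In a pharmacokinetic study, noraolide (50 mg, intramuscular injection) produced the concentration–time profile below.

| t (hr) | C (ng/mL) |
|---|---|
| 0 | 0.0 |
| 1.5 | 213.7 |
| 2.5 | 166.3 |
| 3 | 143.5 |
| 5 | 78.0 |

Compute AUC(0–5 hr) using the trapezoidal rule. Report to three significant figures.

AUC = 649 ng/mL·hr

Trapezoidal AUC_0→5:
  [0→1.5]: (0.0+213.7)/2 × 1.5 = 160.275
  [1.5→2.5]: (213.7+166.3)/2 × 1 = 190.0
  [2.5→3]: (166.3+143.5)/2 × 0.5 = 77.45
  [3→5]: (143.5+78.0)/2 × 2 = 221.5
  Sum = 649.225 ng/mL·hr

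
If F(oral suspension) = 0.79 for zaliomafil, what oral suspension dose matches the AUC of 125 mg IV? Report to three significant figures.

For equal systemic exposure: F × D_ev = D_iv
D_ev = D_iv / F = 125 / 0.79 = 158.228 mg

D_oral = 158 mg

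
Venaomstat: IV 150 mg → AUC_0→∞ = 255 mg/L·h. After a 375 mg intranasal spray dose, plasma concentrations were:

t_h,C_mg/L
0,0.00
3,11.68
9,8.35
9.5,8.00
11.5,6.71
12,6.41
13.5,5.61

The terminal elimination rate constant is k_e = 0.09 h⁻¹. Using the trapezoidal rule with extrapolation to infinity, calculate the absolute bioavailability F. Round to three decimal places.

Trapezoidal AUC_0→13.5 (intranasal spray):
  [0→3]: (0.00+11.68)/2 × 3 = 17.52
  [3→9]: (11.68+8.35)/2 × 6 = 60.09
  [9→9.5]: (8.35+8.00)/2 × 0.5 = 4.0875
  [9.5→11.5]: (8.00+6.71)/2 × 2 = 14.71
  [11.5→12]: (6.71+6.41)/2 × 0.5 = 3.28
  [12→13.5]: (6.41+5.61)/2 × 1.5 = 9.015
  Sum = 108.7025 mg/L·h
Tail: C_last/k_e = 5.61/0.09 = 62.333
AUC_0→∞ (intranasal spray) = 108.7025 + 62.333 = 171.0355 mg/L·h
F = (AUC_ev/D_ev)/(AUC_iv/D_iv) = (171.0355/375)/(255/150) = 0.456095/1.7 = 0.2683

F = 0.268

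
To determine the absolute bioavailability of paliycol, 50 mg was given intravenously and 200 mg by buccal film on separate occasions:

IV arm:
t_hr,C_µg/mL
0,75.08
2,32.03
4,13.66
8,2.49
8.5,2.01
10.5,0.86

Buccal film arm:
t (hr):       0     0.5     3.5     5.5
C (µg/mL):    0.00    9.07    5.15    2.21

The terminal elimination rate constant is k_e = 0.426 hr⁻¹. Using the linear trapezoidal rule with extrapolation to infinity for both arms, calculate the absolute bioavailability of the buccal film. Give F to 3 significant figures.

Trapezoidal AUC_0→10.5 (IV):
  [0→2]: (75.08+32.03)/2 × 2 = 107.11
  [2→4]: (32.03+13.66)/2 × 2 = 45.69
  [4→8]: (13.66+2.49)/2 × 4 = 32.3
  [8→8.5]: (2.49+2.01)/2 × 0.5 = 1.125
  [8.5→10.5]: (2.01+0.86)/2 × 2 = 2.87
  Sum = 189.095 µg/mL·hr
IV tail: 0.86/0.426 = 2.019; AUC_iv,0→∞ = 189.095 + 2.019 = 191.114 µg/mL·hr
Trapezoidal AUC_0→5.5 (buccal film):
  [0→0.5]: (0.00+9.07)/2 × 0.5 = 2.2675
  [0.5→3.5]: (9.07+5.15)/2 × 3 = 21.33
  [3.5→5.5]: (5.15+2.21)/2 × 2 = 7.36
  Sum = 30.9575 µg/mL·hr
buccal film tail: 2.21/0.426 = 5.188; AUC_ev,0→∞ = 30.9575 + 5.188 = 36.1455 µg/mL·hr
F = (AUC_ev/D_ev)/(AUC_iv/D_iv) = (36.1455/200)/(191.114/50) = 0.1807275/3.82228 = 0.0473

F = 0.0473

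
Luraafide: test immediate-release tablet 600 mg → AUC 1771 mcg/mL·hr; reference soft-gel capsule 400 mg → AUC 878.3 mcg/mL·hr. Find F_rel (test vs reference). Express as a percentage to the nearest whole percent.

F_rel = (AUC_test/D_test) / (AUC_ref/D_ref)
      = (1771/600) / (878.3/400)
      = 2.95167 / 2.19575 = 1.3443 = 134.43%

F_rel = 134%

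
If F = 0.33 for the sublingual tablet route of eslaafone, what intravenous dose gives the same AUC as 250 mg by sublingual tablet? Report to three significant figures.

D_iv = 82.5 mg

Systemic exposure from an extravascular dose = F × D_ev, so the equivalent IV dose is F × D_ev.
D_iv = F × D_ev = 0.33 × 250 = 82.5 mg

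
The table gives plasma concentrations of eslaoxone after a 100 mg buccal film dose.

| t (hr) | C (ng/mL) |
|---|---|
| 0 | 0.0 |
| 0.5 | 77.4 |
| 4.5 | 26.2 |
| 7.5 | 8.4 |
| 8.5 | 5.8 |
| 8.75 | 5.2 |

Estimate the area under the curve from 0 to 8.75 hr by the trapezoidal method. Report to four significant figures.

AUC = 286.9 ng/mL·hr

Trapezoidal AUC_0→8.75:
  [0→0.5]: (0.0+77.4)/2 × 0.5 = 19.35
  [0.5→4.5]: (77.4+26.2)/2 × 4 = 207.2
  [4.5→7.5]: (26.2+8.4)/2 × 3 = 51.9
  [7.5→8.5]: (8.4+5.8)/2 × 1 = 7.1
  [8.5→8.75]: (5.8+5.2)/2 × 0.25 = 1.375
  Sum = 286.925 ng/mL·hr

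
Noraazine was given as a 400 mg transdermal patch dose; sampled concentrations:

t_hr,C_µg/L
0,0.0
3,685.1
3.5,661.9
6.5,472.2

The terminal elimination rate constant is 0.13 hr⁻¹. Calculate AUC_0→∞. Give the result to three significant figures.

Trapezoidal AUC_0→6.5:
  [0→3]: (0.0+685.1)/2 × 3 = 1027.65
  [3→3.5]: (685.1+661.9)/2 × 0.5 = 336.75
  [3.5→6.5]: (661.9+472.2)/2 × 3 = 1701.15
  Sum = 3065.55 µg/L·hr
Extrapolated tail: C_last / k_e = 472.2 / 0.13 = 3632.308
AUC_0→∞ = 3065.55 + 3632.308 = 6697.858 µg/L·hr

AUC = 6700 µg/L·hr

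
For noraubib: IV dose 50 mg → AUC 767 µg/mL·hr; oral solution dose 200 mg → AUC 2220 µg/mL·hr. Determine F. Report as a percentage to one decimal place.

F = 72.4%

F = (AUC_ev / D_ev) / (AUC_iv / D_iv)
  = (2220/200) / (767/50)
  = 11.1 / 15.34 = 0.7236
  = 72.36%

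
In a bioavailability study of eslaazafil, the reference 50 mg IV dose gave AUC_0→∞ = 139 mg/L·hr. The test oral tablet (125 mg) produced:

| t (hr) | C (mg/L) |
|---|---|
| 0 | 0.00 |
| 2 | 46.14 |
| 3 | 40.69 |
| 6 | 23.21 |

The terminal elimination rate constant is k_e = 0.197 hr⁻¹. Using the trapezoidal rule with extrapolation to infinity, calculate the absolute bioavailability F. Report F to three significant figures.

Trapezoidal AUC_0→6 (oral tablet):
  [0→2]: (0.00+46.14)/2 × 2 = 46.14
  [2→3]: (46.14+40.69)/2 × 1 = 43.415
  [3→6]: (40.69+23.21)/2 × 3 = 95.85
  Sum = 185.405 mg/L·hr
Tail: C_last/k_e = 23.21/0.197 = 117.817
AUC_0→∞ (oral tablet) = 185.405 + 117.817 = 303.222 mg/L·hr
F = (AUC_ev/D_ev)/(AUC_iv/D_iv) = (303.222/125)/(139/50) = 2.425776/2.78 = 0.8726

F = 0.873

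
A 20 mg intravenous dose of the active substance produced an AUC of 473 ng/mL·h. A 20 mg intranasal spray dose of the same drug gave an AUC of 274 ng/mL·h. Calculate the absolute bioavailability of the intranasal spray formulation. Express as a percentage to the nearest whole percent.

F = 58%

F = (AUC_ev / D_ev) / (AUC_iv / D_iv)
  = (274/20) / (473/20)
  = 13.7 / 23.65 = 0.5793
  = 57.93%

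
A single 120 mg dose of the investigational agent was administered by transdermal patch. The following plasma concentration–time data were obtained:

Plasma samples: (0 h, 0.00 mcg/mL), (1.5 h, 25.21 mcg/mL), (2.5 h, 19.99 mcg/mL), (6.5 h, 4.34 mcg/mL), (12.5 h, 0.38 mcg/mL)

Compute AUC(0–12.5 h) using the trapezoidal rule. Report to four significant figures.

Trapezoidal AUC_0→12.5:
  [0→1.5]: (0.00+25.21)/2 × 1.5 = 18.9075
  [1.5→2.5]: (25.21+19.99)/2 × 1 = 22.6
  [2.5→6.5]: (19.99+4.34)/2 × 4 = 48.66
  [6.5→12.5]: (4.34+0.38)/2 × 6 = 14.16
  Sum = 104.3275 mcg/mL·h

AUC = 104.3 mcg/mL·h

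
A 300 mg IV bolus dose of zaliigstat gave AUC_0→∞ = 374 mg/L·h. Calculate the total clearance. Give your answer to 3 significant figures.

CL = Dose_iv / AUC_0→∞
   = 300 / 374 = 0.802139 L/h

CL = 0.802 L/h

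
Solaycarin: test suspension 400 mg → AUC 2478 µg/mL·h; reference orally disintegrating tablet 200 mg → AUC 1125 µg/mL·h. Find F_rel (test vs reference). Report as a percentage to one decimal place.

F_rel = 110.1%

F_rel = (AUC_test/D_test) / (AUC_ref/D_ref)
      = (2478/400) / (1125/200)
      = 6.195 / 5.625 = 1.1013 = 110.13%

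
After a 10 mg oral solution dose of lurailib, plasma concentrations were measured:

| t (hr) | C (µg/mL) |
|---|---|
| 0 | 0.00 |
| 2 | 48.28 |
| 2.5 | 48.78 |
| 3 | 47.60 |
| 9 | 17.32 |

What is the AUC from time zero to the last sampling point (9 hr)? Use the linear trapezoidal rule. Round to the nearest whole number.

Trapezoidal AUC_0→9:
  [0→2]: (0.00+48.28)/2 × 2 = 48.28
  [2→2.5]: (48.28+48.78)/2 × 0.5 = 24.265
  [2.5→3]: (48.78+47.60)/2 × 0.5 = 24.095
  [3→9]: (47.60+17.32)/2 × 6 = 194.76
  Sum = 291.4 µg/mL·hr

AUC = 291 µg/mL·hr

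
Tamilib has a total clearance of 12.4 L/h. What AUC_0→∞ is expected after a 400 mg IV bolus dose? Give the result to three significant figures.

AUC_0→∞ = Dose_iv / CL
        = 400 / 12.4 = 32.2581 mg/L·h

AUC = 32.3 mg/L·h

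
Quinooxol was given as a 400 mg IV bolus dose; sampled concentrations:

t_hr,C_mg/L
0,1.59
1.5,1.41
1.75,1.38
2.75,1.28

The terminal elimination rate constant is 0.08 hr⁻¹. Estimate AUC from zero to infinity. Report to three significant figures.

Trapezoidal AUC_0→2.75:
  [0→1.5]: (1.59+1.41)/2 × 1.5 = 2.25
  [1.5→1.75]: (1.41+1.38)/2 × 0.25 = 0.34875
  [1.75→2.75]: (1.38+1.28)/2 × 1 = 1.33
  Sum = 3.92875 mg/L·hr
Extrapolated tail: C_last / k_e = 1.28 / 0.08 = 16.000
AUC_0→∞ = 3.92875 + 16.000 = 19.92875 mg/L·hr

AUC = 19.9 mg/L·hr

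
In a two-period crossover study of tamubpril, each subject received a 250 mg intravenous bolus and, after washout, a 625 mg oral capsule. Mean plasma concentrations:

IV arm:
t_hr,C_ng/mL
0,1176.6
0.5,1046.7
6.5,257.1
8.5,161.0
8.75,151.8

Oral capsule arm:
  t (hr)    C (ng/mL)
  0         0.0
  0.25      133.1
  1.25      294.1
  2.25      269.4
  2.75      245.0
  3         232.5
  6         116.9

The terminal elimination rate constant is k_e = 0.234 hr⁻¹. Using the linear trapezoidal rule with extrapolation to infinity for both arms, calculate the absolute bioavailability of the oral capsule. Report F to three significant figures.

Trapezoidal AUC_0→8.75 (IV):
  [0→0.5]: (1176.6+1046.7)/2 × 0.5 = 555.825
  [0.5→6.5]: (1046.7+257.1)/2 × 6 = 3911.4
  [6.5→8.5]: (257.1+161.0)/2 × 2 = 418.1
  [8.5→8.75]: (161.0+151.8)/2 × 0.25 = 39.1
  Sum = 4924.425 ng/mL·hr
IV tail: 151.8/0.234 = 648.718; AUC_iv,0→∞ = 4924.425 + 648.718 = 5573.143 ng/mL·hr
Trapezoidal AUC_0→6 (oral capsule):
  [0→0.25]: (0.0+133.1)/2 × 0.25 = 16.6375
  [0.25→1.25]: (133.1+294.1)/2 × 1 = 213.6
  [1.25→2.25]: (294.1+269.4)/2 × 1 = 281.75
  [2.25→2.75]: (269.4+245.0)/2 × 0.5 = 128.6
  [2.75→3]: (245.0+232.5)/2 × 0.25 = 59.6875
  [3→6]: (232.5+116.9)/2 × 3 = 524.1
  Sum = 1224.375 ng/mL·hr
oral capsule tail: 116.9/0.234 = 499.573; AUC_ev,0→∞ = 1224.375 + 499.573 = 1723.948 ng/mL·hr
F = (AUC_ev/D_ev)/(AUC_iv/D_iv) = (1723.948/625)/(5573.143/250) = 2.7583168/22.292572 = 0.1237

F = 0.124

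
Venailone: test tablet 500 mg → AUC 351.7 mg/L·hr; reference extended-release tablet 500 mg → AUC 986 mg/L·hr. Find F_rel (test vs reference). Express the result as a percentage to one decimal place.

F_rel = 35.7%

F_rel = (AUC_test/D_test) / (AUC_ref/D_ref)
      = (351.7/500) / (986/500)
      = 0.7034 / 1.972 = 0.3567 = 35.67%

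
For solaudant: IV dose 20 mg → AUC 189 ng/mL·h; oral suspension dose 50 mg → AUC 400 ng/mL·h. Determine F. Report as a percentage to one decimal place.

F = (AUC_ev / D_ev) / (AUC_iv / D_iv)
  = (400/50) / (189/20)
  = 8 / 9.45 = 0.8466
  = 84.66%

F = 84.7%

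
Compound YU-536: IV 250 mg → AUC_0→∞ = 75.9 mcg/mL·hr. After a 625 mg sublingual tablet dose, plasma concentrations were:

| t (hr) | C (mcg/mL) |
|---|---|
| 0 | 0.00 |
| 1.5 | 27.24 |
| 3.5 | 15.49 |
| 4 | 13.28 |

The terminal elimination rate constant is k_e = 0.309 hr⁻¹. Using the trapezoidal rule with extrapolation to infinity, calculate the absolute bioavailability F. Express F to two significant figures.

F = 0.60

Trapezoidal AUC_0→4 (sublingual tablet):
  [0→1.5]: (0.00+27.24)/2 × 1.5 = 20.43
  [1.5→3.5]: (27.24+15.49)/2 × 2 = 42.73
  [3.5→4]: (15.49+13.28)/2 × 0.5 = 7.1925
  Sum = 70.3525 mcg/mL·hr
Tail: C_last/k_e = 13.28/0.309 = 42.977
AUC_0→∞ (sublingual tablet) = 70.3525 + 42.977 = 113.3295 mcg/mL·hr
F = (AUC_ev/D_ev)/(AUC_iv/D_iv) = (113.3295/625)/(75.9/250) = 0.1813272/0.3036 = 0.5973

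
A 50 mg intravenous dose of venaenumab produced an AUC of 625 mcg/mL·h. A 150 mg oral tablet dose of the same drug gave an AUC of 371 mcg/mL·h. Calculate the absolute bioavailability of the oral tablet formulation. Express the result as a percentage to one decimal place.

F = 19.8%

F = (AUC_ev / D_ev) / (AUC_iv / D_iv)
  = (371/150) / (625/50)
  = 2.47333 / 12.5 = 0.1979
  = 19.79%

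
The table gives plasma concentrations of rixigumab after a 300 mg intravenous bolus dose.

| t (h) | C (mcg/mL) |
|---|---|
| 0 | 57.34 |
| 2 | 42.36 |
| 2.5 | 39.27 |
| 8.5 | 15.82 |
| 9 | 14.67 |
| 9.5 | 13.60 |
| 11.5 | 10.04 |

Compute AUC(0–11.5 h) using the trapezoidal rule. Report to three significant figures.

AUC = 324 mcg/mL·h

Trapezoidal AUC_0→11.5:
  [0→2]: (57.34+42.36)/2 × 2 = 99.7
  [2→2.5]: (42.36+39.27)/2 × 0.5 = 20.4075
  [2.5→8.5]: (39.27+15.82)/2 × 6 = 165.27
  [8.5→9]: (15.82+14.67)/2 × 0.5 = 7.6225
  [9→9.5]: (14.67+13.60)/2 × 0.5 = 7.0675
  [9.5→11.5]: (13.60+10.04)/2 × 2 = 23.64
  Sum = 323.7075 mcg/mL·h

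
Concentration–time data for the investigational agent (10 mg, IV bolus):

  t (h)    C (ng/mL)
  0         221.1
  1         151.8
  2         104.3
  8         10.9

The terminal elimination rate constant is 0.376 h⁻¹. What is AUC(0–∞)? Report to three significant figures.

AUC = 689 ng/mL·h

Trapezoidal AUC_0→8:
  [0→1]: (221.1+151.8)/2 × 1 = 186.45
  [1→2]: (151.8+104.3)/2 × 1 = 128.05
  [2→8]: (104.3+10.9)/2 × 6 = 345.6
  Sum = 660.1 ng/mL·h
Extrapolated tail: C_last / k_e = 10.9 / 0.376 = 28.989
AUC_0→∞ = 660.1 + 28.989 = 689.089 ng/mL·h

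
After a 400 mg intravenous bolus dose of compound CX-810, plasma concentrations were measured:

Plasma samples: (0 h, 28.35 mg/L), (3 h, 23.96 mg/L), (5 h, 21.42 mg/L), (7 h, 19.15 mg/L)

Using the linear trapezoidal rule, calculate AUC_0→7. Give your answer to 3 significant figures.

Trapezoidal AUC_0→7:
  [0→3]: (28.35+23.96)/2 × 3 = 78.465
  [3→5]: (23.96+21.42)/2 × 2 = 45.38
  [5→7]: (21.42+19.15)/2 × 2 = 40.57
  Sum = 164.415 mg/L·h

AUC = 164 mg/L·h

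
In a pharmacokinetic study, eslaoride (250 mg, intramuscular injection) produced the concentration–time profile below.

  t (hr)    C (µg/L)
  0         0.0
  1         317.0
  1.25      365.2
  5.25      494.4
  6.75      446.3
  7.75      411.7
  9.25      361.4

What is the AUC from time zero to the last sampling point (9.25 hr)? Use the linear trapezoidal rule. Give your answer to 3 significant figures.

Trapezoidal AUC_0→9.25:
  [0→1]: (0.0+317.0)/2 × 1 = 158.5
  [1→1.25]: (317.0+365.2)/2 × 0.25 = 85.275
  [1.25→5.25]: (365.2+494.4)/2 × 4 = 1719.2
  [5.25→6.75]: (494.4+446.3)/2 × 1.5 = 705.525
  [6.75→7.75]: (446.3+411.7)/2 × 1 = 429.0
  [7.75→9.25]: (411.7+361.4)/2 × 1.5 = 579.825
  Sum = 3677.325 µg/L·hr

AUC = 3680 µg/L·hr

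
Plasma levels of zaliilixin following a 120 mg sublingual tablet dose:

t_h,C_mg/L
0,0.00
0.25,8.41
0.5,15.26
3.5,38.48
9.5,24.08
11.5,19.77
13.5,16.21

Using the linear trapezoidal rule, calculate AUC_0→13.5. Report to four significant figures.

Trapezoidal AUC_0→13.5:
  [0→0.25]: (0.00+8.41)/2 × 0.25 = 1.05125
  [0.25→0.5]: (8.41+15.26)/2 × 0.25 = 2.95875
  [0.5→3.5]: (15.26+38.48)/2 × 3 = 80.61
  [3.5→9.5]: (38.48+24.08)/2 × 6 = 187.68
  [9.5→11.5]: (24.08+19.77)/2 × 2 = 43.85
  [11.5→13.5]: (19.77+16.21)/2 × 2 = 35.98
  Sum = 352.13 mg/L·h

AUC = 352.1 mg/L·h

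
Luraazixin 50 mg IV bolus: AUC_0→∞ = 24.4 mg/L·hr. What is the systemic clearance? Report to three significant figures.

CL = Dose_iv / AUC_0→∞
   = 50 / 24.4 = 2.04918 L/hr

CL = 2.05 L/hr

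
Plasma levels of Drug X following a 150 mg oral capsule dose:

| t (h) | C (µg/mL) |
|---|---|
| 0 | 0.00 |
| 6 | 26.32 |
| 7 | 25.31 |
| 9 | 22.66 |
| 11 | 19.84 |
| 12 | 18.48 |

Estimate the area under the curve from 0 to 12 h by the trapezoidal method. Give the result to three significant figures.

Trapezoidal AUC_0→12:
  [0→6]: (0.00+26.32)/2 × 6 = 78.96
  [6→7]: (26.32+25.31)/2 × 1 = 25.815
  [7→9]: (25.31+22.66)/2 × 2 = 47.97
  [9→11]: (22.66+19.84)/2 × 2 = 42.5
  [11→12]: (19.84+18.48)/2 × 1 = 19.16
  Sum = 214.405 µg/mL·h

AUC = 214 µg/mL·h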